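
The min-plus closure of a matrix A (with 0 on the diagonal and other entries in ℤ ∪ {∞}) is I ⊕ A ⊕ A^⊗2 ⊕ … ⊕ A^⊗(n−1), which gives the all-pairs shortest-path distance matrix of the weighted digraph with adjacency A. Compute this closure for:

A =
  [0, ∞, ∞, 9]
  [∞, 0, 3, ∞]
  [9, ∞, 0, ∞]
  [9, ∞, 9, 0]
Closure =
  [0, ∞, 18, 9]
  [12, 0, 3, 21]
  [9, ∞, 0, 18]
  [9, ∞, 9, 0]

This is the Floyd-Warshall all-pairs shortest-path computation. For each intermediate vertex k = 0, 1, …, 3, update dist[i][j] ← min(dist[i][j], dist[i][k] + dist[k][j]). The final matrix gives, for each (i, j), the minimum total weight of any directed path from i to j (possibly empty when i = j).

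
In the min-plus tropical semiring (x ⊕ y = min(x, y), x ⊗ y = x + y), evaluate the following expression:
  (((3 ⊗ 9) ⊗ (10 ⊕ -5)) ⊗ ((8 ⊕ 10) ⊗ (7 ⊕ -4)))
(((3 ⊗ 9) ⊗ (10 ⊕ -5)) ⊗ ((8 ⊕ 10) ⊗ (7 ⊕ -4))) = 11

Expand innermost to outermost. Recall ⊕ takes the minimum of its arguments and ⊗ takes their sum. Working out the expression (((3 ⊗ 9) ⊗ (10 ⊕ -5)) ⊗ ((8 ⊕ 10) ⊗ (7 ⊕ -4))) gives 11.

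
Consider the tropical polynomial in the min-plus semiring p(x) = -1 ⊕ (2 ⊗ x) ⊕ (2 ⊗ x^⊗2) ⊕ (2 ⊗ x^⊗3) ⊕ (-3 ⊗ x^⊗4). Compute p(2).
p(2) = -1

A tropical monomial a ⊗ x^⊗i evaluates to a + i · x. Evaluating each term at x = 2:
  Term 0 contributes -1 + 0 · 2 = -1
  Term 1 contributes 2 + 1 · 2 = 4
  Term 2 contributes 2 + 2 · 2 = 6
  Term 3 contributes 2 + 3 · 2 = 8
  Term 4 contributes -3 + 4 · 2 = 5
p(2) = ⊕ of these = min[-1, 4, 6, 8, 5] = -1.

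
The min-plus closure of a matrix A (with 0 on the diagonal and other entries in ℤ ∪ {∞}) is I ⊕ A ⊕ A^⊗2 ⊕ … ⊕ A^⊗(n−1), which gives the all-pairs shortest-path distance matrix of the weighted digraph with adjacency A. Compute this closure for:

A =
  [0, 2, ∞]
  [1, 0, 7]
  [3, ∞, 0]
Closure =
  [0, 2, 9]
  [1, 0, 7]
  [3, 5, 0]

This is the Floyd-Warshall all-pairs shortest-path computation. For each intermediate vertex k = 0, 1, …, 2, update dist[i][j] ← min(dist[i][j], dist[i][k] + dist[k][j]). The final matrix gives, for each (i, j), the minimum total weight of any directed path from i to j (possibly empty when i = j).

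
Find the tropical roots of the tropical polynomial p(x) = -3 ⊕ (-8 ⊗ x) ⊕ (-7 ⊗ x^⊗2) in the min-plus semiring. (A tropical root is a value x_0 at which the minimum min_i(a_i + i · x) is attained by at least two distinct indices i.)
Roots: {-1, 5}

Each tropical root is a break point of the lower envelope of the lines y = a_i + i · x (there are 3 lines, with slopes 0, 1, ..., 2). Only the lines that attain the minimum somewhere contribute to roots; other lines are dominated. Here the surviving (envelope) indices are i = 2, i = 1, i = 0.
Intersections between consecutive envelope lines give the roots: for adjacent envelope indices i < j the intersection is x = (a_i − a_j) / (j − i). Reading off the sorted break points: {-1, 5}.
Verification: at each break x_0, at least two indices attain the minimum of min_i(a_i + i · x_0).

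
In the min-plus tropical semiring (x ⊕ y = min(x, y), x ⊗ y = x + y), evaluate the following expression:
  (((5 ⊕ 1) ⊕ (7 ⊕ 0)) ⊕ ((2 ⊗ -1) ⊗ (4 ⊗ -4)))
(((5 ⊕ 1) ⊕ (7 ⊕ 0)) ⊕ ((2 ⊗ -1) ⊗ (4 ⊗ -4))) = 0

Expand innermost to outermost. Recall ⊕ takes the minimum of its arguments and ⊗ takes their sum. Working out the expression (((5 ⊕ 1) ⊕ (7 ⊕ 0)) ⊕ ((2 ⊗ -1) ⊗ (4 ⊗ -4))) gives 0.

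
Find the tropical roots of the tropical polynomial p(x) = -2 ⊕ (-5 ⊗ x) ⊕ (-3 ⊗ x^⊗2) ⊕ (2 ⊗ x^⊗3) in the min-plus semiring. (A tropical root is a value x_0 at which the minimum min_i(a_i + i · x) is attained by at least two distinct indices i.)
Roots: {-5, -2, 3}

Each tropical root is a break point of the lower envelope of the lines y = a_i + i · x (there are 4 lines, with slopes 0, 1, ..., 3). Only the lines that attain the minimum somewhere contribute to roots; other lines are dominated. Here the surviving (envelope) indices are i = 3, i = 2, i = 1, i = 0.
Intersections between consecutive envelope lines give the roots: for adjacent envelope indices i < j the intersection is x = (a_i − a_j) / (j − i). Reading off the sorted break points: {-5, -2, 3}.
Verification: at each break x_0, at least two indices attain the minimum of min_i(a_i + i · x_0).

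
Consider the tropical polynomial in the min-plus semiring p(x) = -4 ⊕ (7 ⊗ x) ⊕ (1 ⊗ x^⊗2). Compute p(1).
p(1) = -4

A tropical monomial a ⊗ x^⊗i evaluates to a + i · x. Evaluating each term at x = 1:
  Term 0 contributes -4 + 0 · 1 = -4
  Term 1 contributes 7 + 1 · 1 = 8
  Term 2 contributes 1 + 2 · 1 = 3
p(1) = ⊕ of these = min[-4, 8, 3] = -4.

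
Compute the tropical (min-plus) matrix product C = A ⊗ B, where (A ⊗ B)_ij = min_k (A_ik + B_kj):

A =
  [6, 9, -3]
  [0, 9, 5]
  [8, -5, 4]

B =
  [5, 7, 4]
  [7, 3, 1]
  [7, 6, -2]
A ⊗ B =
  [4, 3, -5]
  [5, 7, 3]
  [2, -2, -4]

Apply the min-plus product entry-by-entry:
  C[0][0] = min over k of (A[0][0] + B[0][0] = 6 + 5 = 11, A[0][1] + B[1][0] = 9 + 7 = 16, A[0][2] + B[2][0] = -3 + 7 = 4) = 4 (attained at k = 2)
  C[0][1] = min over k of (A[0][0] + B[0][1] = 6 + 7 = 13, A[0][1] + B[1][1] = 9 + 3 = 12, A[0][2] + B[2][1] = -3 + 6 = 3) = 3 (attained at k = 2)
  C[0][2] = min over k of (A[0][0] + B[0][2] = 6 + 4 = 10, A[0][1] + B[1][2] = 9 + 1 = 10, A[0][2] + B[2][2] = -3 + -2 = -5) = -5 (attained at k = 2)
  C[1][0] = min over k of (A[1][0] + B[0][0] = 0 + 5 = 5, A[1][1] + B[1][0] = 9 + 7 = 16, A[1][2] + B[2][0] = 5 + 7 = 12) = 5 (attained at k = 0)
  C[1][1] = min over k of (A[1][0] + B[0][1] = 0 + 7 = 7, A[1][1] + B[1][1] = 9 + 3 = 12, A[1][2] + B[2][1] = 5 + 6 = 11) = 7 (attained at k = 0)
  C[1][2] = min over k of (A[1][0] + B[0][2] = 0 + 4 = 4, A[1][1] + B[1][2] = 9 + 1 = 10, A[1][2] + B[2][2] = 5 + -2 = 3) = 3 (attained at k = 2)
  C[2][0] = min over k of (A[2][0] + B[0][0] = 8 + 5 = 13, A[2][1] + B[1][0] = -5 + 7 = 2, A[2][2] + B[2][0] = 4 + 7 = 11) = 2 (attained at k = 1)
  C[2][1] = min over k of (A[2][0] + B[0][1] = 8 + 7 = 15, A[2][1] + B[1][1] = -5 + 3 = -2, A[2][2] + B[2][1] = 4 + 6 = 10) = -2 (attained at k = 1)
  C[2][2] = min over k of (A[2][0] + B[0][2] = 8 + 4 = 12, A[2][1] + B[1][2] = -5 + 1 = -4, A[2][2] + B[2][2] = 4 + -2 = 2) = -4 (attained at k = 1)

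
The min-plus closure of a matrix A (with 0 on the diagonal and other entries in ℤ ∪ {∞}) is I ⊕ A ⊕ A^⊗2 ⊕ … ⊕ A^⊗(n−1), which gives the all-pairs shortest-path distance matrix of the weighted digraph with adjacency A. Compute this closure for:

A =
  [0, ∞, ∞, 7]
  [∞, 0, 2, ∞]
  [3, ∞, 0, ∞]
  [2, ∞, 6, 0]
Closure =
  [0, ∞, 13, 7]
  [5, 0, 2, 12]
  [3, ∞, 0, 10]
  [2, ∞, 6, 0]

This is the Floyd-Warshall all-pairs shortest-path computation. For each intermediate vertex k = 0, 1, …, 3, update dist[i][j] ← min(dist[i][j], dist[i][k] + dist[k][j]). The final matrix gives, for each (i, j), the minimum total weight of any directed path from i to j (possibly empty when i = j).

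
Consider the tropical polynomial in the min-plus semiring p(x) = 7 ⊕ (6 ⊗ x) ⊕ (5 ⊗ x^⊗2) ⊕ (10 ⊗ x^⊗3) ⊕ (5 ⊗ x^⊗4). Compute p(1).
p(1) = 7

A tropical monomial a ⊗ x^⊗i evaluates to a + i · x. Evaluating each term at x = 1:
  Term 0 contributes 7 + 0 · 1 = 7
  Term 1 contributes 6 + 1 · 1 = 7
  Term 2 contributes 5 + 2 · 1 = 7
  Term 3 contributes 10 + 3 · 1 = 13
  Term 4 contributes 5 + 4 · 1 = 9
p(1) = ⊕ of these = min[7, 7, 7, 13, 9] = 7.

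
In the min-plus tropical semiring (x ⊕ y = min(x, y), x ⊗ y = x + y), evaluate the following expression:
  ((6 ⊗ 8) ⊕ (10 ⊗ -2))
((6 ⊗ 8) ⊕ (10 ⊗ -2)) = 8

Expand innermost to outermost. Recall ⊕ takes the minimum of its arguments and ⊗ takes their sum. Working out the expression ((6 ⊗ 8) ⊕ (10 ⊗ -2)) gives 8.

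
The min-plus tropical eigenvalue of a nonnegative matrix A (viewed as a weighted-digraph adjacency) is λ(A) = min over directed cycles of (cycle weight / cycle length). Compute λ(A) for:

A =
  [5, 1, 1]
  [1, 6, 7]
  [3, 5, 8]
λ(A) = 1

Enumerate directed cycles and compute their means (weight / length). Sample:
  cycle 0 → 0: weight = 5, length = 1, mean = 5/1 ≈ 5.000
  cycle 1 → 1: weight = 6, length = 1, mean = 6/1 ≈ 6.000
  cycle 2 → 2: weight = 8, length = 1, mean = 8/1 ≈ 8.000
  cycle 0 → 1 → 0: weight = 2, length = 2, mean = 2/2 ≈ 1.000
  cycle 0 → 2 → 0: weight = 4, length = 2, mean = 4/2 ≈ 2.000
  cycle 1 → 0 → 1: weight = 2, length = 2, mean = 2/2 ≈ 1.000
Minimum mean = 1.000, attained e.g. along the cycle 0 → 1 → 0 with weight 2 and length 2. So λ(A) = 2/2 = 1.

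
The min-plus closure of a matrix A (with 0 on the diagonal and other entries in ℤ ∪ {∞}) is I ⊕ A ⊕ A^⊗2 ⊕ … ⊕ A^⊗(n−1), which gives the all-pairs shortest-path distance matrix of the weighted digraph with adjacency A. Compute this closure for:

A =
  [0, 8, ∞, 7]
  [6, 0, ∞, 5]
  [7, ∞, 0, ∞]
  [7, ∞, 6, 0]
Closure =
  [0, 8, 13, 7]
  [6, 0, 11, 5]
  [7, 15, 0, 14]
  [7, 15, 6, 0]

This is the Floyd-Warshall all-pairs shortest-path computation. For each intermediate vertex k = 0, 1, …, 3, update dist[i][j] ← min(dist[i][j], dist[i][k] + dist[k][j]). The final matrix gives, for each (i, j), the minimum total weight of any directed path from i to j (possibly empty when i = j).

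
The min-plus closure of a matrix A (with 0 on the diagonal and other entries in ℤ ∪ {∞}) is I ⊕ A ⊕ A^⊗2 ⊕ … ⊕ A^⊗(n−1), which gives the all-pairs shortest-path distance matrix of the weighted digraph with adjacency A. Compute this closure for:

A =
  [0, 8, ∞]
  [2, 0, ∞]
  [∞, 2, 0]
Closure =
  [0, 8, ∞]
  [2, 0, ∞]
  [4, 2, 0]

This is the Floyd-Warshall all-pairs shortest-path computation. For each intermediate vertex k = 0, 1, …, 2, update dist[i][j] ← min(dist[i][j], dist[i][k] + dist[k][j]). The final matrix gives, for each (i, j), the minimum total weight of any directed path from i to j (possibly empty when i = j).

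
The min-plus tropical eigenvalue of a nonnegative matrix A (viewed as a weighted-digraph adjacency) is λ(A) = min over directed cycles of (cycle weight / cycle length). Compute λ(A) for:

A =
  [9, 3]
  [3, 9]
λ(A) = 3

Enumerate directed cycles and compute their means (weight / length). Sample:
  cycle 0 → 0: weight = 9, length = 1, mean = 9/1 ≈ 9.000
  cycle 1 → 1: weight = 9, length = 1, mean = 9/1 ≈ 9.000
  cycle 0 → 1 → 0: weight = 6, length = 2, mean = 6/2 ≈ 3.000
  cycle 1 → 0 → 1: weight = 6, length = 2, mean = 6/2 ≈ 3.000
Minimum mean = 3.000, attained e.g. along the cycle 0 → 1 → 0 with weight 6 and length 2. So λ(A) = 6/2 = 3.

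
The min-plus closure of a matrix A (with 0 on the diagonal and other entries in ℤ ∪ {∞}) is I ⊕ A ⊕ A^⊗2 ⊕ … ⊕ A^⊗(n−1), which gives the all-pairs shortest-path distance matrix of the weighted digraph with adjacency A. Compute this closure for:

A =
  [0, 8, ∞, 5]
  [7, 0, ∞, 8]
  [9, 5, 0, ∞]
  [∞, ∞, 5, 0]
Closure =
  [0, 8, 10, 5]
  [7, 0, 13, 8]
  [9, 5, 0, 13]
  [14, 10, 5, 0]

This is the Floyd-Warshall all-pairs shortest-path computation. For each intermediate vertex k = 0, 1, …, 3, update dist[i][j] ← min(dist[i][j], dist[i][k] + dist[k][j]). The final matrix gives, for each (i, j), the minimum total weight of any directed path from i to j (possibly empty when i = j).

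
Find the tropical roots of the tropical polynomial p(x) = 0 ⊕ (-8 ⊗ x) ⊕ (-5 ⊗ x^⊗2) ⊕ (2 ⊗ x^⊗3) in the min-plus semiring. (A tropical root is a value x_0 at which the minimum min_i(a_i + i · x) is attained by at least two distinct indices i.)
Roots: {-7, -3, 8}

Each tropical root is a break point of the lower envelope of the lines y = a_i + i · x (there are 4 lines, with slopes 0, 1, ..., 3). Only the lines that attain the minimum somewhere contribute to roots; other lines are dominated. Here the surviving (envelope) indices are i = 3, i = 2, i = 1, i = 0.
Intersections between consecutive envelope lines give the roots: for adjacent envelope indices i < j the intersection is x = (a_i − a_j) / (j − i). Reading off the sorted break points: {-7, -3, 8}.
Verification: at each break x_0, at least two indices attain the minimum of min_i(a_i + i · x_0).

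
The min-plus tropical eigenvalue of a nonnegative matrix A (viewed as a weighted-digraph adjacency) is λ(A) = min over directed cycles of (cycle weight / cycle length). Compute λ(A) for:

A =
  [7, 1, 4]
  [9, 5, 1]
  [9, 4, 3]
λ(A) = 5/2

Enumerate directed cycles and compute their means (weight / length). Sample:
  cycle 0 → 0: weight = 7, length = 1, mean = 7/1 ≈ 7.000
  cycle 1 → 1: weight = 5, length = 1, mean = 5/1 ≈ 5.000
  cycle 2 → 2: weight = 3, length = 1, mean = 3/1 ≈ 3.000
  cycle 0 → 1 → 0: weight = 10, length = 2, mean = 10/2 ≈ 5.000
  cycle 0 → 2 → 0: weight = 13, length = 2, mean = 13/2 ≈ 6.500
  cycle 1 → 0 → 1: weight = 10, length = 2, mean = 10/2 ≈ 5.000
Minimum mean = 2.500, attained e.g. along the cycle 1 → 2 → 1 with weight 5 and length 2. So λ(A) = 5/2 = 5/2.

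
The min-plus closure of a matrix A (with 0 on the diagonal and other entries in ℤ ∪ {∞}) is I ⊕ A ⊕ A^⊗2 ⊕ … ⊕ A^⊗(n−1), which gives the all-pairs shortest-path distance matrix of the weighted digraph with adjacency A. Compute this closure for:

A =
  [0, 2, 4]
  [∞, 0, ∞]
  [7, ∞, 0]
Closure =
  [0, 2, 4]
  [∞, 0, ∞]
  [7, 9, 0]

This is the Floyd-Warshall all-pairs shortest-path computation. For each intermediate vertex k = 0, 1, …, 2, update dist[i][j] ← min(dist[i][j], dist[i][k] + dist[k][j]). The final matrix gives, for each (i, j), the minimum total weight of any directed path from i to j (possibly empty when i = j).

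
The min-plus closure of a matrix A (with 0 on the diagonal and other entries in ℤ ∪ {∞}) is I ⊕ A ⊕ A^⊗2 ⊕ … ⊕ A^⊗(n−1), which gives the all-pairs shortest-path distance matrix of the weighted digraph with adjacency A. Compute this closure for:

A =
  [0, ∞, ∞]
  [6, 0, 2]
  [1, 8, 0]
Closure =
  [0, ∞, ∞]
  [3, 0, 2]
  [1, 8, 0]

This is the Floyd-Warshall all-pairs shortest-path computation. For each intermediate vertex k = 0, 1, …, 2, update dist[i][j] ← min(dist[i][j], dist[i][k] + dist[k][j]). The final matrix gives, for each (i, j), the minimum total weight of any directed path from i to j (possibly empty when i = j).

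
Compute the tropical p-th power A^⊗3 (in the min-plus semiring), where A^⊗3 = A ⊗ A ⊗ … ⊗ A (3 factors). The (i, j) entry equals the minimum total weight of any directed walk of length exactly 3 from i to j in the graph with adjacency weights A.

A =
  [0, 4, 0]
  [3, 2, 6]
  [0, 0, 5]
A^⊗3 =
  [0, 0, 0]
  [3, 3, 3]
  [0, 0, 0]

Each entry (A^⊗3)_ij equals the minimum over all length-3 walks i = v_0 → v_1 → … → v_3 = j of Σ_t A[v_t][v_{t+1}]. For example, for (i, j) = (0, 2) we minimise over 9 possible intermediate vertex sequences; the minimum is 0, attained along the walk 0 → 0 → 0 → 2.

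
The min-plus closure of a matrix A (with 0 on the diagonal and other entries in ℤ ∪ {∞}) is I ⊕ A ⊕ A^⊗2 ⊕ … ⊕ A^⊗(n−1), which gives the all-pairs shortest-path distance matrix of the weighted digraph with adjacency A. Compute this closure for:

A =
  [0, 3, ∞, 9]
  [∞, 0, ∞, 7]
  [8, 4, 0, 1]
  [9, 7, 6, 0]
Closure =
  [0, 3, 15, 9]
  [16, 0, 13, 7]
  [8, 4, 0, 1]
  [9, 7, 6, 0]

This is the Floyd-Warshall all-pairs shortest-path computation. For each intermediate vertex k = 0, 1, …, 3, update dist[i][j] ← min(dist[i][j], dist[i][k] + dist[k][j]). The final matrix gives, for each (i, j), the minimum total weight of any directed path from i to j (possibly empty when i = j).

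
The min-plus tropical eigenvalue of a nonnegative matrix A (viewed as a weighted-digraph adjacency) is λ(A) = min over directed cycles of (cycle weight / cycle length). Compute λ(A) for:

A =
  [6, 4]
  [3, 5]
λ(A) = 7/2

Enumerate directed cycles and compute their means (weight / length). Sample:
  cycle 0 → 0: weight = 6, length = 1, mean = 6/1 ≈ 6.000
  cycle 1 → 1: weight = 5, length = 1, mean = 5/1 ≈ 5.000
  cycle 0 → 1 → 0: weight = 7, length = 2, mean = 7/2 ≈ 3.500
  cycle 1 → 0 → 1: weight = 7, length = 2, mean = 7/2 ≈ 3.500
Minimum mean = 3.500, attained e.g. along the cycle 0 → 1 → 0 with weight 7 and length 2. So λ(A) = 7/2 = 7/2.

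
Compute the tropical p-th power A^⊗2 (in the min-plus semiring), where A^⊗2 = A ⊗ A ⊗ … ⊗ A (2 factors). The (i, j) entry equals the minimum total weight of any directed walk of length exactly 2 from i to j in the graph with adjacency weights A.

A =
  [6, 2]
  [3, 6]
A^⊗2 =
  [5, 8]
  [9, 5]

Each entry (A^⊗2)_ij equals the minimum over all length-2 walks i = v_0 → v_1 → … → v_2 = j of Σ_t A[v_t][v_{t+1}]. For example, for (i, j) = (0, 1) we minimise over 2 possible intermediate vertex sequences; the minimum is 8, attained along the walk 0 → 0 → 1.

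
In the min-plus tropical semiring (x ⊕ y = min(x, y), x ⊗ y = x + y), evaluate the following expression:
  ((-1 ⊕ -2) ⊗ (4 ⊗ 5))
((-1 ⊕ -2) ⊗ (4 ⊗ 5)) = 7

Expand innermost to outermost. Recall ⊕ takes the minimum of its arguments and ⊗ takes their sum. Working out the expression ((-1 ⊕ -2) ⊗ (4 ⊗ 5)) gives 7.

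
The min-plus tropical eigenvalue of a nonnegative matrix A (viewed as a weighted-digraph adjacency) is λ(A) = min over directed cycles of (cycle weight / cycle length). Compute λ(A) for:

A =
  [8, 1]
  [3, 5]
λ(A) = 2

Enumerate directed cycles and compute their means (weight / length). Sample:
  cycle 0 → 0: weight = 8, length = 1, mean = 8/1 ≈ 8.000
  cycle 1 → 1: weight = 5, length = 1, mean = 5/1 ≈ 5.000
  cycle 0 → 1 → 0: weight = 4, length = 2, mean = 4/2 ≈ 2.000
  cycle 1 → 0 → 1: weight = 4, length = 2, mean = 4/2 ≈ 2.000
Minimum mean = 2.000, attained e.g. along the cycle 0 → 1 → 0 with weight 4 and length 2. So λ(A) = 4/2 = 2.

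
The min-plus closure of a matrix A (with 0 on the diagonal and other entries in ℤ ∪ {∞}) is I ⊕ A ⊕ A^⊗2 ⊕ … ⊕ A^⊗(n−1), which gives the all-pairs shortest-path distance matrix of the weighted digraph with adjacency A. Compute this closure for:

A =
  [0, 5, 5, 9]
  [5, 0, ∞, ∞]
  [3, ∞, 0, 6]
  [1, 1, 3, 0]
Closure =
  [0, 5, 5, 9]
  [5, 0, 10, 14]
  [3, 7, 0, 6]
  [1, 1, 3, 0]

This is the Floyd-Warshall all-pairs shortest-path computation. For each intermediate vertex k = 0, 1, …, 3, update dist[i][j] ← min(dist[i][j], dist[i][k] + dist[k][j]). The final matrix gives, for each (i, j), the minimum total weight of any directed path from i to j (possibly empty when i = j).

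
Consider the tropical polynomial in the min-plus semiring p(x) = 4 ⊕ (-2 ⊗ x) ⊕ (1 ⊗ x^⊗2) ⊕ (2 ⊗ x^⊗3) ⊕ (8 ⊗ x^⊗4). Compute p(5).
p(5) = 3

A tropical monomial a ⊗ x^⊗i evaluates to a + i · x. Evaluating each term at x = 5:
  Term 0 contributes 4 + 0 · 5 = 4
  Term 1 contributes -2 + 1 · 5 = 3
  Term 2 contributes 1 + 2 · 5 = 11
  Term 3 contributes 2 + 3 · 5 = 17
  Term 4 contributes 8 + 4 · 5 = 28
p(5) = ⊕ of these = min[4, 3, 11, 17, 28] = 3.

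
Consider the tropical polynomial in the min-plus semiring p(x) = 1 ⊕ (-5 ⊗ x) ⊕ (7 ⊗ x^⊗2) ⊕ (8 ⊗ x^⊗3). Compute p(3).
p(3) = -2

A tropical monomial a ⊗ x^⊗i evaluates to a + i · x. Evaluating each term at x = 3:
  Term 0 contributes 1 + 0 · 3 = 1
  Term 1 contributes -5 + 1 · 3 = -2
  Term 2 contributes 7 + 2 · 3 = 13
  Term 3 contributes 8 + 3 · 3 = 17
p(3) = ⊕ of these = min[1, -2, 13, 17] = -2.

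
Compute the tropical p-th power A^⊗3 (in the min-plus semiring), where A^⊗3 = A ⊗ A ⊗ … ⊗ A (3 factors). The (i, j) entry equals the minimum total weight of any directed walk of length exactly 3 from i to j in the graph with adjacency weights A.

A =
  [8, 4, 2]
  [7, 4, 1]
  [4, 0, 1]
A^⊗3 =
  [7, 3, 3]
  [6, 2, 2]
  [5, 1, 2]

Each entry (A^⊗3)_ij equals the minimum over all length-3 walks i = v_0 → v_1 → … → v_3 = j of Σ_t A[v_t][v_{t+1}]. For example, for (i, j) = (0, 2) we minimise over 9 possible intermediate vertex sequences; the minimum is 3, attained along the walk 0 → 2 → 1 → 2.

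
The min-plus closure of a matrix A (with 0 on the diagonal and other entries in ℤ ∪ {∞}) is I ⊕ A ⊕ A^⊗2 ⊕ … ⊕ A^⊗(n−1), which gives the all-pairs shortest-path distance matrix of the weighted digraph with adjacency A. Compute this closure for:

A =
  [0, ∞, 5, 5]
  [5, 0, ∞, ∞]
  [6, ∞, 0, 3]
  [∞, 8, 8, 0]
Closure =
  [0, 13, 5, 5]
  [5, 0, 10, 10]
  [6, 11, 0, 3]
  [13, 8, 8, 0]

This is the Floyd-Warshall all-pairs shortest-path computation. For each intermediate vertex k = 0, 1, …, 3, update dist[i][j] ← min(dist[i][j], dist[i][k] + dist[k][j]). The final matrix gives, for each (i, j), the minimum total weight of any directed path from i to j (possibly empty when i = j).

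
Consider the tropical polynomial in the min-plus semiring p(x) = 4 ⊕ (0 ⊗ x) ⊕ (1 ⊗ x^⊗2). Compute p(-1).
p(-1) = -1

A tropical monomial a ⊗ x^⊗i evaluates to a + i · x. Evaluating each term at x = -1:
  Term 0 contributes 4 + 0 · -1 = 4
  Term 1 contributes 0 + 1 · -1 = -1
  Term 2 contributes 1 + 2 · -1 = -1
p(-1) = ⊕ of these = min[4, -1, -1] = -1.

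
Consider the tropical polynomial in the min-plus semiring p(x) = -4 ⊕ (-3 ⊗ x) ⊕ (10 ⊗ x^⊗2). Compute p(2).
p(2) = -4

A tropical monomial a ⊗ x^⊗i evaluates to a + i · x. Evaluating each term at x = 2:
  Term 0 contributes -4 + 0 · 2 = -4
  Term 1 contributes -3 + 1 · 2 = -1
  Term 2 contributes 10 + 2 · 2 = 14
p(2) = ⊕ of these = min[-4, -1, 14] = -4.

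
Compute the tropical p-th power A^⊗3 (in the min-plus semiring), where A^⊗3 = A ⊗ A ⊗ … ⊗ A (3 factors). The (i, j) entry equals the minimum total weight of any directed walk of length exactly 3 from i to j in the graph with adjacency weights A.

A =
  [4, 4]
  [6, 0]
A^⊗3 =
  [10, 4]
  [6, 0]

Each entry (A^⊗3)_ij equals the minimum over all length-3 walks i = v_0 → v_1 → … → v_3 = j of Σ_t A[v_t][v_{t+1}]. For example, for (i, j) = (0, 1) we minimise over 4 possible intermediate vertex sequences; the minimum is 4, attained along the walk 0 → 1 → 1 → 1.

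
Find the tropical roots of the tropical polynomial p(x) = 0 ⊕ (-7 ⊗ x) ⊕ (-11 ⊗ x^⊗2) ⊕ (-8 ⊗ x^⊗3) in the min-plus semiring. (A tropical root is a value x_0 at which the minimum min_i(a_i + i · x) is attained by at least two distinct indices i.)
Roots: {-3, 4, 7}

Each tropical root is a break point of the lower envelope of the lines y = a_i + i · x (there are 4 lines, with slopes 0, 1, ..., 3). Only the lines that attain the minimum somewhere contribute to roots; other lines are dominated. Here the surviving (envelope) indices are i = 3, i = 2, i = 1, i = 0.
Intersections between consecutive envelope lines give the roots: for adjacent envelope indices i < j the intersection is x = (a_i − a_j) / (j − i). Reading off the sorted break points: {-3, 4, 7}.
Verification: at each break x_0, at least two indices attain the minimum of min_i(a_i + i · x_0).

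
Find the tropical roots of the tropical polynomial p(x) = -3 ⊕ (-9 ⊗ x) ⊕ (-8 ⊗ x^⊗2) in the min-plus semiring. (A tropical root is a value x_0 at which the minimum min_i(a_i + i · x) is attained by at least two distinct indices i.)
Roots: {-1, 6}

Each tropical root is a break point of the lower envelope of the lines y = a_i + i · x (there are 3 lines, with slopes 0, 1, ..., 2). Only the lines that attain the minimum somewhere contribute to roots; other lines are dominated. Here the surviving (envelope) indices are i = 2, i = 1, i = 0.
Intersections between consecutive envelope lines give the roots: for adjacent envelope indices i < j the intersection is x = (a_i − a_j) / (j − i). Reading off the sorted break points: {-1, 6}.
Verification: at each break x_0, at least two indices attain the minimum of min_i(a_i + i · x_0).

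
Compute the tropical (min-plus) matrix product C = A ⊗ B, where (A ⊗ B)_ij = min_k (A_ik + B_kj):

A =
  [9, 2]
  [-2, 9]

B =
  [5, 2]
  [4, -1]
A ⊗ B =
  [6, 1]
  [3, 0]

Apply the min-plus product entry-by-entry:
  C[0][0] = min over k of (A[0][0] + B[0][0] = 9 + 5 = 14, A[0][1] + B[1][0] = 2 + 4 = 6) = 6 (attained at k = 1)
  C[0][1] = min over k of (A[0][0] + B[0][1] = 9 + 2 = 11, A[0][1] + B[1][1] = 2 + -1 = 1) = 1 (attained at k = 1)
  C[1][0] = min over k of (A[1][0] + B[0][0] = -2 + 5 = 3, A[1][1] + B[1][0] = 9 + 4 = 13) = 3 (attained at k = 0)
  C[1][1] = min over k of (A[1][0] + B[0][1] = -2 + 2 = 0, A[1][1] + B[1][1] = 9 + -1 = 8) = 0 (attained at k = 0)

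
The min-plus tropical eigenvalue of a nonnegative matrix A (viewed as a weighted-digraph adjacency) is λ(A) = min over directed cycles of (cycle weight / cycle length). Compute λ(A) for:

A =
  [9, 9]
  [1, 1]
λ(A) = 1

Enumerate directed cycles and compute their means (weight / length). Sample:
  cycle 0 → 0: weight = 9, length = 1, mean = 9/1 ≈ 9.000
  cycle 1 → 1: weight = 1, length = 1, mean = 1/1 ≈ 1.000
  cycle 0 → 1 → 0: weight = 10, length = 2, mean = 10/2 ≈ 5.000
  cycle 1 → 0 → 1: weight = 10, length = 2, mean = 10/2 ≈ 5.000
Minimum mean = 1.000, attained e.g. along the cycle 1 → 1 with weight 1 and length 1. So λ(A) = 1/1 = 1.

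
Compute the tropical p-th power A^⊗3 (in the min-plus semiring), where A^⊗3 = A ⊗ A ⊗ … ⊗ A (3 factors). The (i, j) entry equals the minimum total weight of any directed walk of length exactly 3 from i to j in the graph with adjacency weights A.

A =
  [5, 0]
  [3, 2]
A^⊗3 =
  [5, 3]
  [6, 5]

Each entry (A^⊗3)_ij equals the minimum over all length-3 walks i = v_0 → v_1 → … → v_3 = j of Σ_t A[v_t][v_{t+1}]. For example, for (i, j) = (0, 1) we minimise over 4 possible intermediate vertex sequences; the minimum is 3, attained along the walk 0 → 1 → 0 → 1.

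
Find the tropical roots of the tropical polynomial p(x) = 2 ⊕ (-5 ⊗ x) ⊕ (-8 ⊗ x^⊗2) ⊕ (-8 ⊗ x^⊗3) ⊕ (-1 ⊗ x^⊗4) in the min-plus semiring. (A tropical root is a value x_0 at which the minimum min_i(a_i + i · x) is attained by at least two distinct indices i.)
Roots: {-7, 0, 3, 7}

Each tropical root is a break point of the lower envelope of the lines y = a_i + i · x (there are 5 lines, with slopes 0, 1, ..., 4). Only the lines that attain the minimum somewhere contribute to roots; other lines are dominated. Here the surviving (envelope) indices are i = 4, i = 3, i = 2, i = 1, i = 0.
Intersections between consecutive envelope lines give the roots: for adjacent envelope indices i < j the intersection is x = (a_i − a_j) / (j − i). Reading off the sorted break points: {-7, 0, 3, 7}.
Verification: at each break x_0, at least two indices attain the minimum of min_i(a_i + i · x_0).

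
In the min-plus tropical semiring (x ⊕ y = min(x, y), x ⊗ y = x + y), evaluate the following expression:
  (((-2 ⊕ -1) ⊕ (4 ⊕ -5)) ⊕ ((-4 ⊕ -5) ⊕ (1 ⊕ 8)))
(((-2 ⊕ -1) ⊕ (4 ⊕ -5)) ⊕ ((-4 ⊕ -5) ⊕ (1 ⊕ 8))) = -5

Expand innermost to outermost. Recall ⊕ takes the minimum of its arguments and ⊗ takes their sum. Working out the expression (((-2 ⊕ -1) ⊕ (4 ⊕ -5)) ⊕ ((-4 ⊕ -5) ⊕ (1 ⊕ 8))) gives -5.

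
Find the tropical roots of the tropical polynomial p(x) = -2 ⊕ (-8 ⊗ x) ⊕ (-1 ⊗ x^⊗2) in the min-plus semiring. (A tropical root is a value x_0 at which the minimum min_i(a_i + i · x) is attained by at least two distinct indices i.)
Roots: {-7, 6}

Each tropical root is a break point of the lower envelope of the lines y = a_i + i · x (there are 3 lines, with slopes 0, 1, ..., 2). Only the lines that attain the minimum somewhere contribute to roots; other lines are dominated. Here the surviving (envelope) indices are i = 2, i = 1, i = 0.
Intersections between consecutive envelope lines give the roots: for adjacent envelope indices i < j the intersection is x = (a_i − a_j) / (j − i). Reading off the sorted break points: {-7, 6}.
Verification: at each break x_0, at least two indices attain the minimum of min_i(a_i + i · x_0).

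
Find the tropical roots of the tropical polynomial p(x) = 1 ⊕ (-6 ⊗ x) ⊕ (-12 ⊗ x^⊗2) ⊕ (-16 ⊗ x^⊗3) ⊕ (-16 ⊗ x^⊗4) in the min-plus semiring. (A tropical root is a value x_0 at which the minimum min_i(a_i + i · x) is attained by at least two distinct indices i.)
Roots: {0, 4, 6, 7}

Each tropical root is a break point of the lower envelope of the lines y = a_i + i · x (there are 5 lines, with slopes 0, 1, ..., 4). Only the lines that attain the minimum somewhere contribute to roots; other lines are dominated. Here the surviving (envelope) indices are i = 4, i = 3, i = 2, i = 1, i = 0.
Intersections between consecutive envelope lines give the roots: for adjacent envelope indices i < j the intersection is x = (a_i − a_j) / (j − i). Reading off the sorted break points: {0, 4, 6, 7}.
Verification: at each break x_0, at least two indices attain the minimum of min_i(a_i + i · x_0).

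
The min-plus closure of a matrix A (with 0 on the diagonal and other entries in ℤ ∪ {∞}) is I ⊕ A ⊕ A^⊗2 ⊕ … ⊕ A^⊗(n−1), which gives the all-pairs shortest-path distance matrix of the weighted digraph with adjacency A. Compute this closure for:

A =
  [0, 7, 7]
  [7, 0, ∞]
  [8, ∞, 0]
Closure =
  [0, 7, 7]
  [7, 0, 14]
  [8, 15, 0]

This is the Floyd-Warshall all-pairs shortest-path computation. For each intermediate vertex k = 0, 1, …, 2, update dist[i][j] ← min(dist[i][j], dist[i][k] + dist[k][j]). The final matrix gives, for each (i, j), the minimum total weight of any directed path from i to j (possibly empty when i = j).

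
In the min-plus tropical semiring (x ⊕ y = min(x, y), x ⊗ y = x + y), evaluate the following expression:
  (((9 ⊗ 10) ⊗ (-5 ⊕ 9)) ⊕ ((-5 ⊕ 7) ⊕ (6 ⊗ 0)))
(((9 ⊗ 10) ⊗ (-5 ⊕ 9)) ⊕ ((-5 ⊕ 7) ⊕ (6 ⊗ 0))) = -5

Expand innermost to outermost. Recall ⊕ takes the minimum of its arguments and ⊗ takes their sum. Working out the expression (((9 ⊗ 10) ⊗ (-5 ⊕ 9)) ⊕ ((-5 ⊕ 7) ⊕ (6 ⊗ 0))) gives -5.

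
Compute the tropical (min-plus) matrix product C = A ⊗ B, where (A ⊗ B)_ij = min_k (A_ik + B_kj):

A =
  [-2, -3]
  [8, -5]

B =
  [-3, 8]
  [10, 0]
A ⊗ B =
  [-5, -3]
  [5, -5]

Apply the min-plus product entry-by-entry:
  C[0][0] = min over k of (A[0][0] + B[0][0] = -2 + -3 = -5, A[0][1] + B[1][0] = -3 + 10 = 7) = -5 (attained at k = 0)
  C[0][1] = min over k of (A[0][0] + B[0][1] = -2 + 8 = 6, A[0][1] + B[1][1] = -3 + 0 = -3) = -3 (attained at k = 1)
  C[1][0] = min over k of (A[1][0] + B[0][0] = 8 + -3 = 5, A[1][1] + B[1][0] = -5 + 10 = 5) = 5 (attained at k = 0)
  C[1][1] = min over k of (A[1][0] + B[0][1] = 8 + 8 = 16, A[1][1] + B[1][1] = -5 + 0 = -5) = -5 (attained at k = 1)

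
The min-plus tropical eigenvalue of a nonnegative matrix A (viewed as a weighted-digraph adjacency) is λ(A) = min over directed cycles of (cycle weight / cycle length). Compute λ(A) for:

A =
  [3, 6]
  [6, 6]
λ(A) = 3

Enumerate directed cycles and compute their means (weight / length). Sample:
  cycle 0 → 0: weight = 3, length = 1, mean = 3/1 ≈ 3.000
  cycle 1 → 1: weight = 6, length = 1, mean = 6/1 ≈ 6.000
  cycle 0 → 1 → 0: weight = 12, length = 2, mean = 12/2 ≈ 6.000
  cycle 1 → 0 → 1: weight = 12, length = 2, mean = 12/2 ≈ 6.000
Minimum mean = 3.000, attained e.g. along the cycle 0 → 0 with weight 3 and length 1. So λ(A) = 3/1 = 3.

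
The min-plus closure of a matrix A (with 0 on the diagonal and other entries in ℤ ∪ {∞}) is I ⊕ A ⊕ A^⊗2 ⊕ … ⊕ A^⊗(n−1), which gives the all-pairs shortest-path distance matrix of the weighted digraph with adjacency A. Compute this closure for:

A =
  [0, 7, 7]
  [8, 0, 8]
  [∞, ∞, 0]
Closure =
  [0, 7, 7]
  [8, 0, 8]
  [∞, ∞, 0]

This is the Floyd-Warshall all-pairs shortest-path computation. For each intermediate vertex k = 0, 1, …, 2, update dist[i][j] ← min(dist[i][j], dist[i][k] + dist[k][j]). The final matrix gives, for each (i, j), the minimum total weight of any directed path from i to j (possibly empty when i = j).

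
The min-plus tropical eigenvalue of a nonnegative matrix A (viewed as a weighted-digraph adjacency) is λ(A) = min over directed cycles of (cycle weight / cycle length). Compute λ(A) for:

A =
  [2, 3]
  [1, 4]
λ(A) = 2

Enumerate directed cycles and compute their means (weight / length). Sample:
  cycle 0 → 0: weight = 2, length = 1, mean = 2/1 ≈ 2.000
  cycle 1 → 1: weight = 4, length = 1, mean = 4/1 ≈ 4.000
  cycle 0 → 1 → 0: weight = 4, length = 2, mean = 4/2 ≈ 2.000
  cycle 1 → 0 → 1: weight = 4, length = 2, mean = 4/2 ≈ 2.000
Minimum mean = 2.000, attained e.g. along the cycle 0 → 0 with weight 2 and length 1. So λ(A) = 2/1 = 2.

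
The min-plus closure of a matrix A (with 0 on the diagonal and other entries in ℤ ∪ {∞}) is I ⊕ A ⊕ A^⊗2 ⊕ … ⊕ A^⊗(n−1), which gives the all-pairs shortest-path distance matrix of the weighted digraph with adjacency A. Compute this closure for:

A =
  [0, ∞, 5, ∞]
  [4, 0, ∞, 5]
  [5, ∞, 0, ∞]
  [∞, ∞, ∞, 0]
Closure =
  [0, ∞, 5, ∞]
  [4, 0, 9, 5]
  [5, ∞, 0, ∞]
  [∞, ∞, ∞, 0]

This is the Floyd-Warshall all-pairs shortest-path computation. For each intermediate vertex k = 0, 1, …, 3, update dist[i][j] ← min(dist[i][j], dist[i][k] + dist[k][j]). The final matrix gives, for each (i, j), the minimum total weight of any directed path from i to j (possibly empty when i = j).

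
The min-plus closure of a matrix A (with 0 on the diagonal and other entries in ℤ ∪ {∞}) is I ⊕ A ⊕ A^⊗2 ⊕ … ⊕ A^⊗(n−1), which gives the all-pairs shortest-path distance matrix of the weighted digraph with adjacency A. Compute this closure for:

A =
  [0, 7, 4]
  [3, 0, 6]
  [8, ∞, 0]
Closure =
  [0, 7, 4]
  [3, 0, 6]
  [8, 15, 0]

This is the Floyd-Warshall all-pairs shortest-path computation. For each intermediate vertex k = 0, 1, …, 2, update dist[i][j] ← min(dist[i][j], dist[i][k] + dist[k][j]). The final matrix gives, for each (i, j), the minimum total weight of any directed path from i to j (possibly empty when i = j).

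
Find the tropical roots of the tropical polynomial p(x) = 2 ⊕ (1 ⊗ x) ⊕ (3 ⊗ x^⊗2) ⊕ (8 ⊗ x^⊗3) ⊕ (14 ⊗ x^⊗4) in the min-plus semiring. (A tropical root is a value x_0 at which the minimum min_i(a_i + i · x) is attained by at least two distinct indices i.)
Roots: {-6, -5, -2, 1}

Each tropical root is a break point of the lower envelope of the lines y = a_i + i · x (there are 5 lines, with slopes 0, 1, ..., 4). Only the lines that attain the minimum somewhere contribute to roots; other lines are dominated. Here the surviving (envelope) indices are i = 4, i = 3, i = 2, i = 1, i = 0.
Intersections between consecutive envelope lines give the roots: for adjacent envelope indices i < j the intersection is x = (a_i − a_j) / (j − i). Reading off the sorted break points: {-6, -5, -2, 1}.
Verification: at each break x_0, at least two indices attain the minimum of min_i(a_i + i · x_0).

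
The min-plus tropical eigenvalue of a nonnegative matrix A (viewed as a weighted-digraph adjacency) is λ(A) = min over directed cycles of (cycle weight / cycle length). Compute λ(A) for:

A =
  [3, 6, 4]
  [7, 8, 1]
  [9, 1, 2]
λ(A) = 1

Enumerate directed cycles and compute their means (weight / length). Sample:
  cycle 0 → 0: weight = 3, length = 1, mean = 3/1 ≈ 3.000
  cycle 1 → 1: weight = 8, length = 1, mean = 8/1 ≈ 8.000
  cycle 2 → 2: weight = 2, length = 1, mean = 2/1 ≈ 2.000
  cycle 0 → 1 → 0: weight = 13, length = 2, mean = 13/2 ≈ 6.500
  cycle 0 → 2 → 0: weight = 13, length = 2, mean = 13/2 ≈ 6.500
  cycle 1 → 0 → 1: weight = 13, length = 2, mean = 13/2 ≈ 6.500
Minimum mean = 1.000, attained e.g. along the cycle 1 → 2 → 1 with weight 2 and length 2. So λ(A) = 2/2 = 1.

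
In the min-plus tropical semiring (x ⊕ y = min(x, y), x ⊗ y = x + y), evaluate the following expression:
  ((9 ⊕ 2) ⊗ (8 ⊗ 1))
((9 ⊕ 2) ⊗ (8 ⊗ 1)) = 11

Expand innermost to outermost. Recall ⊕ takes the minimum of its arguments and ⊗ takes their sum. Working out the expression ((9 ⊕ 2) ⊗ (8 ⊗ 1)) gives 11.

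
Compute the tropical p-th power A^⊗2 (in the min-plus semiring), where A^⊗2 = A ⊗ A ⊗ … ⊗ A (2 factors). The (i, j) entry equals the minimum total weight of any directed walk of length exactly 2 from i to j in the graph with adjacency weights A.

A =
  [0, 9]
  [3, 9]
A^⊗2 =
  [0, 9]
  [3, 12]

Each entry (A^⊗2)_ij equals the minimum over all length-2 walks i = v_0 → v_1 → … → v_2 = j of Σ_t A[v_t][v_{t+1}]. For example, for (i, j) = (0, 1) we minimise over 2 possible intermediate vertex sequences; the minimum is 9, attained along the walk 0 → 0 → 1.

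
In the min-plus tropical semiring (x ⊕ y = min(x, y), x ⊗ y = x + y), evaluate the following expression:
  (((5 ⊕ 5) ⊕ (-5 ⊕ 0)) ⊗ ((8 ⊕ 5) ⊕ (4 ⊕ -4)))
(((5 ⊕ 5) ⊕ (-5 ⊕ 0)) ⊗ ((8 ⊕ 5) ⊕ (4 ⊕ -4))) = -9

Expand innermost to outermost. Recall ⊕ takes the minimum of its arguments and ⊗ takes their sum. Working out the expression (((5 ⊕ 5) ⊕ (-5 ⊕ 0)) ⊗ ((8 ⊕ 5) ⊕ (4 ⊕ -4))) gives -9.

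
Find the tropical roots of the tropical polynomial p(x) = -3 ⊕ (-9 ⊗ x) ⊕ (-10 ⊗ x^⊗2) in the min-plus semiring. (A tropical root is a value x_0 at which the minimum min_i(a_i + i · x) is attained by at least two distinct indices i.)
Roots: {1, 6}

Each tropical root is a break point of the lower envelope of the lines y = a_i + i · x (there are 3 lines, with slopes 0, 1, ..., 2). Only the lines that attain the minimum somewhere contribute to roots; other lines are dominated. Here the surviving (envelope) indices are i = 2, i = 1, i = 0.
Intersections between consecutive envelope lines give the roots: for adjacent envelope indices i < j the intersection is x = (a_i − a_j) / (j − i). Reading off the sorted break points: {1, 6}.
Verification: at each break x_0, at least two indices attain the minimum of min_i(a_i + i · x_0).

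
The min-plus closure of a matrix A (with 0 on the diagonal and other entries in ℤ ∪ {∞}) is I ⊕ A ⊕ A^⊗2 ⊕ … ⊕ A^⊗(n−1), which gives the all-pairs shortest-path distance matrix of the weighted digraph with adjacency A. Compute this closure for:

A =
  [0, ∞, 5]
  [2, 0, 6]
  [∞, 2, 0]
Closure =
  [0, 7, 5]
  [2, 0, 6]
  [4, 2, 0]

This is the Floyd-Warshall all-pairs shortest-path computation. For each intermediate vertex k = 0, 1, …, 2, update dist[i][j] ← min(dist[i][j], dist[i][k] + dist[k][j]). The final matrix gives, for each (i, j), the minimum total weight of any directed path from i to j (possibly empty when i = j).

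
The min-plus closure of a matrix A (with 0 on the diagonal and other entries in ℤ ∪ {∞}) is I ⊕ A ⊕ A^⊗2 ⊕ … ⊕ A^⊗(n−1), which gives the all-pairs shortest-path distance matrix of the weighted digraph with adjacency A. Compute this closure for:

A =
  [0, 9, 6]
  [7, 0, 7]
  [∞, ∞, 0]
Closure =
  [0, 9, 6]
  [7, 0, 7]
  [∞, ∞, 0]

This is the Floyd-Warshall all-pairs shortest-path computation. For each intermediate vertex k = 0, 1, …, 2, update dist[i][j] ← min(dist[i][j], dist[i][k] + dist[k][j]). The final matrix gives, for each (i, j), the minimum total weight of any directed path from i to j (possibly empty when i = j).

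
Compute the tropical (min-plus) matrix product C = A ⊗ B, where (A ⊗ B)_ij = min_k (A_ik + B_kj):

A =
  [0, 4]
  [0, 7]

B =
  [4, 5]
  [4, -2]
A ⊗ B =
  [4, 2]
  [4, 5]

Apply the min-plus product entry-by-entry:
  C[0][0] = min over k of (A[0][0] + B[0][0] = 0 + 4 = 4, A[0][1] + B[1][0] = 4 + 4 = 8) = 4 (attained at k = 0)
  C[0][1] = min over k of (A[0][0] + B[0][1] = 0 + 5 = 5, A[0][1] + B[1][1] = 4 + -2 = 2) = 2 (attained at k = 1)
  C[1][0] = min over k of (A[1][0] + B[0][0] = 0 + 4 = 4, A[1][1] + B[1][0] = 7 + 4 = 11) = 4 (attained at k = 0)
  C[1][1] = min over k of (A[1][0] + B[0][1] = 0 + 5 = 5, A[1][1] + B[1][1] = 7 + -2 = 5) = 5 (attained at k = 0)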